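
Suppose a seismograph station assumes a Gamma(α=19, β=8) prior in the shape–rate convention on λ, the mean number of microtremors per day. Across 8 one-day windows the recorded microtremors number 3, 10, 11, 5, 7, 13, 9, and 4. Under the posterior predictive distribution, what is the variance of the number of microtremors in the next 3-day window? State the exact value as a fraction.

4617/256

Total count: 3 + 10 + 11 + 5 + 7 + 13 + 9 + 4 = 62.
Total exposure: 8 days.
By Gamma–Poisson conjugacy, the posterior is Gamma(α + Σx, β + Σt) = Gamma(19 + 62, 8 + 8) = Gamma(81, 16).
The posterior predictive for a window of length T is Negative Binomial with variance T·α'·(β'+T)/β'² = 3·81·19/256 = 4617/256.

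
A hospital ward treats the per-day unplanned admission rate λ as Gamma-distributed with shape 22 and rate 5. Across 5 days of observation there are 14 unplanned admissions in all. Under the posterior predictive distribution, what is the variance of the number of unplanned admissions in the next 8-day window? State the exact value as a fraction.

Total count 14 over total exposure 5 days.
By Gamma–Poisson conjugacy, the posterior is Gamma(α + Σx, β + Σt) = Gamma(22 + 14, 5 + 5) = Gamma(36, 10).
The posterior predictive for a window of length T is Negative Binomial with variance T·α'·(β'+T)/β'² = 8·36·18/100 = 1296/25.

1296/25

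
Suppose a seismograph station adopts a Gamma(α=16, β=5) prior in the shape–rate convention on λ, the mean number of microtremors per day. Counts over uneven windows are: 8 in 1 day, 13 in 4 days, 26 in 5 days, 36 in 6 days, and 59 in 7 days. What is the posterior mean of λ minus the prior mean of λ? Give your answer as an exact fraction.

Total count: 8 + 13 + 26 + 36 + 59 = 142.
Total exposure: 1 + 4 + 5 + 6 + 7 = 23 days.
The Gamma prior is conjugate for the Poisson rate, so λ | data ~ Gamma(16+142, 5+23) = Gamma(158, 28).
Posterior mean = 158/28 = 79/14; prior mean = 16/5 = 16/5. Difference = 79/14 − 16/5 = 171/70.

171/70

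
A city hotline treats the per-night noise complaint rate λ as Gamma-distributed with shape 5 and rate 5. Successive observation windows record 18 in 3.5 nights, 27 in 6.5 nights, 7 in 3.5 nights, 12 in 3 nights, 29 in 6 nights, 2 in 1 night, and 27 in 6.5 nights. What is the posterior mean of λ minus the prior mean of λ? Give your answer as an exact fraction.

92/35

Total count: 18 + 27 + 7 + 12 + 29 + 2 + 27 = 122.
Total exposure: 3.5 + 6.5 + 3.5 + 3 + 6 + 1 + 6.5 = 30 nights.
Gamma(α, β) with Poisson data over total exposure Σt gives posterior Gamma(α+Σx, β+Σt) = Gamma(127, 35).
Posterior mean = 127/35 = 127/35; prior mean = 5/5 = 1. Difference = 127/35 − 1 = 92/35.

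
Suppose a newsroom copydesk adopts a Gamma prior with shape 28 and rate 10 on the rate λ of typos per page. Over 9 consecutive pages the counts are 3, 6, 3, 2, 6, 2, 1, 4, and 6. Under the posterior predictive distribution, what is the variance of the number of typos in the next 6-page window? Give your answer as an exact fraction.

9150/361

Total count: 3 + 6 + 3 + 2 + 6 + 2 + 1 + 4 + 6 = 33.
Total exposure: 9 pages.
Posterior: α' = 28 + 33 = 61, β' = 10 + 9 = 19.
The posterior predictive for a window of length T is Negative Binomial with variance T·α'·(β'+T)/β'² = 6·61·25/361 = 9150/361.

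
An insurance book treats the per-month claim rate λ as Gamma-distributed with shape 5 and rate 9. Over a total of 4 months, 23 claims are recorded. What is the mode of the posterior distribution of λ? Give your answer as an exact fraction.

27/13

Total count 23 over total exposure 4 months.
Posterior: α' = 5 + 23 = 28, β' = 9 + 4 = 13.
Posterior mode = (α'−1)/β' = 27/13.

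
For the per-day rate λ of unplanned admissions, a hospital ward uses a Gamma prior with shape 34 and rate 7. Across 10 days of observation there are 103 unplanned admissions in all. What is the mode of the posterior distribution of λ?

8

Total count 103 over total exposure 10 days.
Gamma(α, β) with Poisson data over total exposure Σt gives posterior Gamma(α+Σx, β+Σt) = Gamma(137, 17).
Posterior mode = (α'−1)/β' = 136/17 = 8.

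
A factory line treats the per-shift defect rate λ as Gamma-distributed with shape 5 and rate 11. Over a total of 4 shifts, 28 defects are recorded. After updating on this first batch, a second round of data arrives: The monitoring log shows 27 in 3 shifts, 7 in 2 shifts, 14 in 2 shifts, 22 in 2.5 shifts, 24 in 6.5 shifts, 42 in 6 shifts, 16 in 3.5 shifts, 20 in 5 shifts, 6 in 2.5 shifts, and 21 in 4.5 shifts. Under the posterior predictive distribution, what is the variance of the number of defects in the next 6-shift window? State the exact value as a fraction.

36192/1225

Total count 28 over total exposure 4 shifts.
After the first batch: Gamma(5 + 28, 11 + 4) = Gamma(33, 15).
Total count: 27 + 7 + 14 + 22 + 24 + 42 + 16 + 20 + 6 + 21 = 199.
Total exposure: 3 + 2 + 2 + 2.5 + 6.5 + 6 + 3.5 + 5 + 2.5 + 4.5 = 37.5 shifts.
After the second batch: Gamma(33 + 199, 15 + 37.5) = Gamma(232, 105/2).
The posterior predictive for a window of length T is Negative Binomial with variance T·α'·(β'+T)/β'² = 6·232·(117/2)/(11025/4) = 36192/1225.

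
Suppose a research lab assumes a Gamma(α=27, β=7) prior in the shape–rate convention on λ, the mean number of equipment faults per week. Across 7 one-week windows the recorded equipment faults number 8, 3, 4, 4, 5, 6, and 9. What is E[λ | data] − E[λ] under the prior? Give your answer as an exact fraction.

6/7

Total count: 8 + 3 + 4 + 4 + 5 + 6 + 9 = 39.
Total exposure: 7 weeks.
Gamma(α, β) with Poisson data over total exposure Σt gives posterior Gamma(α+Σx, β+Σt) = Gamma(66, 14).
Posterior mean = 66/14 = 33/7; prior mean = 27/7 = 27/7. Difference = 33/7 − 27/7 = 6/7.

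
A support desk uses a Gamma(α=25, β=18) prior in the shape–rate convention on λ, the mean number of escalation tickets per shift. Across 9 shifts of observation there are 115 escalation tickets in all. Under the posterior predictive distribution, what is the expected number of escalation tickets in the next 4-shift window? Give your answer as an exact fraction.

560/27

Total count 115 over total exposure 9 shifts.
Posterior: α' = 25 + 115 = 140, β' = 18 + 9 = 27.
Predictive mean over a 4-shift window = T·E[λ|data] = 4·140/27 = 560/27.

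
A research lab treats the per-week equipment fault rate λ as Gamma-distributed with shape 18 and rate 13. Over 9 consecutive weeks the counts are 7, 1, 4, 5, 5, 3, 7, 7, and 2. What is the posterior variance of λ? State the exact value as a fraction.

59/484

Total count: 7 + 1 + 4 + 5 + 5 + 3 + 7 + 7 + 2 = 41.
Total exposure: 9 weeks.
Conjugate update: add total count to the shape and total exposure to the rate, giving Gamma(59, 22).
Posterior variance = α'/β'² = 59/484.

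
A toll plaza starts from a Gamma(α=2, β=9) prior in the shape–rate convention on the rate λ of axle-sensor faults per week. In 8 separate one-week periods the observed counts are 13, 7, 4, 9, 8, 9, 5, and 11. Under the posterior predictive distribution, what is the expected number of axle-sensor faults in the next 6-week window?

24

Total count: 13 + 7 + 4 + 9 + 8 + 9 + 5 + 11 = 66.
Total exposure: 8 weeks.
Conjugate update: add total count to the shape and total exposure to the rate, giving Gamma(68, 17).
Predictive mean over a 6-week window = T·E[λ|data] = 6·68/17 = 24.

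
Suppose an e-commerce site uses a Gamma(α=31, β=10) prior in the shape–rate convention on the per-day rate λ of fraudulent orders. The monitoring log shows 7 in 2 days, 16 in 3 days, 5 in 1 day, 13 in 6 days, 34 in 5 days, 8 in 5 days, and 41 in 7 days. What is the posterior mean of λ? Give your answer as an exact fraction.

155/39

Total count: 7 + 16 + 5 + 13 + 34 + 8 + 41 = 124.
Total exposure: 2 + 3 + 1 + 6 + 5 + 5 + 7 = 29 days.
Posterior: α' = 31 + 124 = 155, β' = 10 + 29 = 39.
Posterior mean = α'/β' = 155/39.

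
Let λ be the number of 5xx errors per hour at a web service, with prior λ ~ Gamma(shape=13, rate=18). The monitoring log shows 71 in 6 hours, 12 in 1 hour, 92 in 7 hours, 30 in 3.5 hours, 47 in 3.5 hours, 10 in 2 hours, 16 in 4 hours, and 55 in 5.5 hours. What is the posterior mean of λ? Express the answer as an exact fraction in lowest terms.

Total count: 71 + 12 + 92 + 30 + 47 + 10 + 16 + 55 = 333.
Total exposure: 6 + 1 + 7 + 3.5 + 3.5 + 2 + 4 + 5.5 = 32.5 hours.
Conjugate update: add total count to the shape and total exposure to the rate, giving Gamma(346, 101/2).
Posterior mean = α'/β' = 346/(101/2) = 692/101.

692/101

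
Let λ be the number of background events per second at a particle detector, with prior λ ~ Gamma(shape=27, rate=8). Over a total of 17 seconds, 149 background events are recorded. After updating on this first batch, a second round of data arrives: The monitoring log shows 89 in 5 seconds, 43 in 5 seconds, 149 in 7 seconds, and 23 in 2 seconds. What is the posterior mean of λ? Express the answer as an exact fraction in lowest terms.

Total count 149 over total exposure 17 seconds.
After the first batch: Gamma(27 + 149, 8 + 17) = Gamma(176, 25).
Total count: 89 + 43 + 149 + 23 = 304.
Total exposure: 5 + 5 + 7 + 2 = 19 seconds.
After the second batch: Gamma(176 + 304, 25 + 19) = Gamma(480, 44).
Posterior mean = α'/β' = 480/44 = 120/11.

120/11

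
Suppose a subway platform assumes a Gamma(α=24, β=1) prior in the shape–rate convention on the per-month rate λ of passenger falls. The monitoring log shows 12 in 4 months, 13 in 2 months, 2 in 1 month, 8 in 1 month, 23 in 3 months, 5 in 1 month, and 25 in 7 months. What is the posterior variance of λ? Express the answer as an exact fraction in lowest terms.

Total count: 12 + 13 + 2 + 8 + 23 + 5 + 25 = 88.
Total exposure: 4 + 2 + 1 + 1 + 3 + 1 + 7 = 19 months.
The Gamma prior is conjugate for the Poisson rate, so λ | data ~ Gamma(24+88, 1+19) = Gamma(112, 20).
Posterior variance = α'/β'² = 112/400 = 7/25.

7/25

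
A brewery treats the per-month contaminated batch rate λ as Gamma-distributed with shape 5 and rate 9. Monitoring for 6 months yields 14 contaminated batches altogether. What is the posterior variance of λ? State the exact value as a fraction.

Total count 14 over total exposure 6 months.
By Gamma–Poisson conjugacy, the posterior is Gamma(α + Σx, β + Σt) = Gamma(5 + 14, 9 + 6) = Gamma(19, 15).
Posterior variance = α'/β'² = 19/225.

19/225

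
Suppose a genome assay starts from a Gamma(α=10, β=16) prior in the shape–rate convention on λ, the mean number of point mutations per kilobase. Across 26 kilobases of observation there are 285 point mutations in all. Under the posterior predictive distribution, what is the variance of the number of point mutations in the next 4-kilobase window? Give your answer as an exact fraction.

13570/441

Total count 285 over total exposure 26 kilobases.
By Gamma–Poisson conjugacy, the posterior is Gamma(α + Σx, β + Σt) = Gamma(10 + 285, 16 + 26) = Gamma(295, 42).
The posterior predictive for a window of length T is Negative Binomial with variance T·α'·(β'+T)/β'² = 4·295·46/1764 = 13570/441.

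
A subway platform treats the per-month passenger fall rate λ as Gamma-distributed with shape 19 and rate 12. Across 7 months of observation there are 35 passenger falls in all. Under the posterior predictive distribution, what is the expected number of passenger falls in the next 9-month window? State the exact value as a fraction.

Total count 35 over total exposure 7 months.
The Gamma prior is conjugate for the Poisson rate, so λ | data ~ Gamma(19+35, 12+7) = Gamma(54, 19).
Predictive mean over a 9-month window = T·E[λ|data] = 9·54/19 = 486/19.

486/19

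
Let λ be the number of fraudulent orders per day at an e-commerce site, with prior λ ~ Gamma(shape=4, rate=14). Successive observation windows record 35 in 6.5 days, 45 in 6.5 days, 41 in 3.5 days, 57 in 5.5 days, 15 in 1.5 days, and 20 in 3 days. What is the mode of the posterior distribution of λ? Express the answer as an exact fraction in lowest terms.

16/3

Total count: 35 + 45 + 41 + 57 + 15 + 20 = 213.
Total exposure: 6.5 + 6.5 + 3.5 + 5.5 + 1.5 + 3 = 26.5 days.
Conjugate update: add total count to the shape and total exposure to the rate, giving Gamma(217, 81/2).
Posterior mode = (α'−1)/β' = 216/(81/2) = 16/3.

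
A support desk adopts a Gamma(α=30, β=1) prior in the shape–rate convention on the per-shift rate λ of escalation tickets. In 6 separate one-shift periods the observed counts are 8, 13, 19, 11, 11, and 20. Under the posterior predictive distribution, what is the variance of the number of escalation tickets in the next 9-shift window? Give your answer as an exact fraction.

2304/7

Total count: 8 + 13 + 19 + 11 + 11 + 20 = 82.
Total exposure: 6 shifts.
Conjugate update: add total count to the shape and total exposure to the rate, giving Gamma(112, 7).
The posterior predictive for a window of length T is Negative Binomial with variance T·α'·(β'+T)/β'² = 9·112·16/49 = 2304/7.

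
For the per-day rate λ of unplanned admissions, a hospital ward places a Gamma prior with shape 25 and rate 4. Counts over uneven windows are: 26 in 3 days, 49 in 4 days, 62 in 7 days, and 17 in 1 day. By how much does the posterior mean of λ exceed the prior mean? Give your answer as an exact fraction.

241/76

Total count: 26 + 49 + 62 + 17 = 154.
Total exposure: 3 + 4 + 7 + 1 = 15 days.
Conjugate update: add total count to the shape and total exposure to the rate, giving Gamma(179, 19).
Posterior mean = 179/19 = 179/19; prior mean = 25/4 = 25/4. Difference = 179/19 − 25/4 = 241/76.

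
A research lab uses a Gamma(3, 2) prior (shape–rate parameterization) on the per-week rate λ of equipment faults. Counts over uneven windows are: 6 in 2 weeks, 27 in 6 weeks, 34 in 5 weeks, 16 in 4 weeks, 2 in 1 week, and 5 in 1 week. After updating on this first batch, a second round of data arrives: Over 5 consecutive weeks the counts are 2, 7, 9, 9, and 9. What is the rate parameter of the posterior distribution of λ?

Total count: 6 + 27 + 34 + 16 + 2 + 5 = 90.
Total exposure: 2 + 6 + 5 + 4 + 1 + 1 = 19 weeks.
After the first batch: Gamma(3 + 90, 2 + 19) = Gamma(93, 21).
Total count: 2 + 7 + 9 + 9 + 9 = 36.
Total exposure: 5 weeks.
After the second batch: Gamma(93 + 36, 21 + 5) = Gamma(129, 26).

26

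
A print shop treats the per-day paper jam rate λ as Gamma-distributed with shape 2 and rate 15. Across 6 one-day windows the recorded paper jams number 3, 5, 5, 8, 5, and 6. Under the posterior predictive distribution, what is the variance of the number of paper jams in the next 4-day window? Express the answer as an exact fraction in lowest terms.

Total count: 3 + 5 + 5 + 8 + 5 + 6 = 32.
Total exposure: 6 days.
The Gamma prior is conjugate for the Poisson rate, so λ | data ~ Gamma(2+32, 15+6) = Gamma(34, 21).
The posterior predictive for a window of length T is Negative Binomial with variance T·α'·(β'+T)/β'² = 4·34·25/441 = 3400/441.

3400/441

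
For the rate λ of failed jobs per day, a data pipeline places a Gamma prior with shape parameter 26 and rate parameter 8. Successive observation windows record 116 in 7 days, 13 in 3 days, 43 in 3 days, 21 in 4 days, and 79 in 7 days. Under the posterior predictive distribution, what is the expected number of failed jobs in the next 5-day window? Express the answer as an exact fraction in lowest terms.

Total count: 116 + 13 + 43 + 21 + 79 = 272.
Total exposure: 7 + 3 + 3 + 4 + 7 = 24 days.
Conjugate update: add total count to the shape and total exposure to the rate, giving Gamma(298, 32).
Predictive mean over a 5-day window = T·E[λ|data] = 5·298/32 = 745/16.

745/16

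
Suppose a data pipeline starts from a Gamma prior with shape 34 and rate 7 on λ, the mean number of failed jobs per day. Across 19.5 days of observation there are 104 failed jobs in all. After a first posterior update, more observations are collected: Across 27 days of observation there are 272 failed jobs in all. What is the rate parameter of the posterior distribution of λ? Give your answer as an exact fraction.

107/2

Total count 104 over total exposure 19.5 days.
After the first batch: Gamma(34 + 104, 7 + 19.5) = Gamma(138, 53/2).
Total count 272 over total exposure 27 days.
After the second batch: Gamma(138 + 272, 53/2 + 27) = Gamma(410, 107/2).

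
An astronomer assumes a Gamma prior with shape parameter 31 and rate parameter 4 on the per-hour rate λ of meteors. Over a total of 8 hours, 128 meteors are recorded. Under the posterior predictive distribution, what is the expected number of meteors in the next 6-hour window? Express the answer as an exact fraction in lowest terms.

159/2

Total count 128 over total exposure 8 hours.
Posterior: α' = 31 + 128 = 159, β' = 4 + 8 = 12.
Predictive mean over a 6-hour window = T·E[λ|data] = 6·159/12 = 159/2.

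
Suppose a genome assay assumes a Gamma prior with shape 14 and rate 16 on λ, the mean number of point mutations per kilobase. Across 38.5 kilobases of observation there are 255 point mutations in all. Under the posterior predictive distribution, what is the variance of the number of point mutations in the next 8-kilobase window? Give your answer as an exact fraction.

538000/11881

Total count 255 over total exposure 38.5 kilobases.
By Gamma–Poisson conjugacy, the posterior is Gamma(α + Σx, β + Σt) = Gamma(14 + 255, 16 + 38.5) = Gamma(269, 109/2).
The posterior predictive for a window of length T is Negative Binomial with variance T·α'·(β'+T)/β'² = 8·269·(125/2)/(11881/4) = 538000/11881.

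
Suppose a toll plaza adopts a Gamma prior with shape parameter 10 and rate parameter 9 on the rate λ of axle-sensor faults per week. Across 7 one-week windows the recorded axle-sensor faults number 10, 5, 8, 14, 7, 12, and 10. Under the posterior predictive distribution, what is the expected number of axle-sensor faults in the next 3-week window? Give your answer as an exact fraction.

57/4

Total count: 10 + 5 + 8 + 14 + 7 + 12 + 10 = 66.
Total exposure: 7 weeks.
The Gamma prior is conjugate for the Poisson rate, so λ | data ~ Gamma(10+66, 9+7) = Gamma(76, 16).
Predictive mean over a 3-week window = T·E[λ|data] = 3·76/16 = 57/4.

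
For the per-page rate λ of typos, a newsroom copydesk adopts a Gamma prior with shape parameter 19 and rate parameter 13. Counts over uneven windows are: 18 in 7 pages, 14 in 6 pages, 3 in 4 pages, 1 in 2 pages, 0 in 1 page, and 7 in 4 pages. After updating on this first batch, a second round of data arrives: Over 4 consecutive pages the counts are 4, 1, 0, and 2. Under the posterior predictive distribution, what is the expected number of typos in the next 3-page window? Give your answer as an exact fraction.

207/41

Total count: 18 + 14 + 3 + 1 + 0 + 7 = 43.
Total exposure: 7 + 6 + 4 + 2 + 1 + 4 = 24 pages.
After the first batch: Gamma(19 + 43, 13 + 24) = Gamma(62, 37).
Total count: 4 + 1 + 0 + 2 = 7.
Total exposure: 4 pages.
After the second batch: Gamma(62 + 7, 37 + 4) = Gamma(69, 41).
Predictive mean over a 3-page window = T·E[λ|data] = 3·69/41 = 207/41.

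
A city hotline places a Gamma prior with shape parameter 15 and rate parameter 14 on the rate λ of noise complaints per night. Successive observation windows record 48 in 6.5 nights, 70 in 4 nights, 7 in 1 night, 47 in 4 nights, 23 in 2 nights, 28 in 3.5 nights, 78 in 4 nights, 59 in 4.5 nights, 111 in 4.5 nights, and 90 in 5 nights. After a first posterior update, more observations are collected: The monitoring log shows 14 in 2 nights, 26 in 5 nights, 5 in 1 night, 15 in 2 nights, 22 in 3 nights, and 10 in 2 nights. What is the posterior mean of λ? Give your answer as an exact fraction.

Total count: 48 + 70 + 7 + 47 + 23 + 28 + 78 + 59 + 111 + 90 = 561.
Total exposure: 6.5 + 4 + 1 + 4 + 2 + 3.5 + 4 + 4.5 + 4.5 + 5 = 39 nights.
After the first batch: Gamma(15 + 561, 14 + 39) = Gamma(576, 53).
Total count: 14 + 26 + 5 + 15 + 22 + 10 = 92.
Total exposure: 2 + 5 + 1 + 2 + 3 + 2 = 15 nights.
After the second batch: Gamma(576 + 92, 53 + 15) = Gamma(668, 68).
Posterior mean = α'/β' = 668/68 = 167/17.

167/17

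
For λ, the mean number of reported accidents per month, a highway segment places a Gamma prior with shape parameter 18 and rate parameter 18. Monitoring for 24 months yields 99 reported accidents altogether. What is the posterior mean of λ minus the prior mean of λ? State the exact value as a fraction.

Total count 99 over total exposure 24 months.
Posterior: α' = 18 + 99 = 117, β' = 18 + 24 = 42.
Posterior mean = 117/42 = 39/14; prior mean = 18/18 = 1. Difference = 39/14 − 1 = 25/14.

25/14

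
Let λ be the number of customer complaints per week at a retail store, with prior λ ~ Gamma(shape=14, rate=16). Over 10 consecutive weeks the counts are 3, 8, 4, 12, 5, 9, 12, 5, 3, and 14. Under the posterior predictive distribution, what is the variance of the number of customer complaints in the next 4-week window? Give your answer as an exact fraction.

Total count: 3 + 8 + 4 + 12 + 5 + 9 + 12 + 5 + 3 + 14 = 75.
Total exposure: 10 weeks.
Posterior: α' = 14 + 75 = 89, β' = 16 + 10 = 26.
The posterior predictive for a window of length T is Negative Binomial with variance T·α'·(β'+T)/β'² = 4·89·30/676 = 2670/169.

2670/169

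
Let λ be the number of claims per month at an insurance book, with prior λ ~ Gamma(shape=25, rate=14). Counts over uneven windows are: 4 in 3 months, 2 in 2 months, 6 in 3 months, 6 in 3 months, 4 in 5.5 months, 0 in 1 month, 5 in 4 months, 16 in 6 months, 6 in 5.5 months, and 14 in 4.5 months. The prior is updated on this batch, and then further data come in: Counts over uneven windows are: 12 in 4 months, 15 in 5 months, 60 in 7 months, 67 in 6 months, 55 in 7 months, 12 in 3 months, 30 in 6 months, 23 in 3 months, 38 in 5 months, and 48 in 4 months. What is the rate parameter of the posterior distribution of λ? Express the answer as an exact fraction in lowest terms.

Total count: 4 + 2 + 6 + 6 + 4 + 0 + 5 + 16 + 6 + 14 = 63.
Total exposure: 3 + 2 + 3 + 3 + 5.5 + 1 + 4 + 6 + 5.5 + 4.5 = 37.5 months.
After the first batch: Gamma(25 + 63, 14 + 37.5) = Gamma(88, 103/2).
Total count: 12 + 15 + 60 + 67 + 55 + 12 + 30 + 23 + 38 + 48 = 360.
Total exposure: 4 + 5 + 7 + 6 + 7 + 3 + 6 + 3 + 5 + 4 = 50 months.
After the second batch: Gamma(88 + 360, 103/2 + 50) = Gamma(448, 203/2).

203/2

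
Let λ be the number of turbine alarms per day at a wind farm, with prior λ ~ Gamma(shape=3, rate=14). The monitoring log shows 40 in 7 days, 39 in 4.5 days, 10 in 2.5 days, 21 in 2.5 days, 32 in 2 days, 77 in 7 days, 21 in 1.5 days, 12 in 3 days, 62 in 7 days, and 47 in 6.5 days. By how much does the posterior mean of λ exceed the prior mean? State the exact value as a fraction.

9847/1610

Total count: 40 + 39 + 10 + 21 + 32 + 77 + 21 + 12 + 62 + 47 = 361.
Total exposure: 7 + 4.5 + 2.5 + 2.5 + 2 + 7 + 1.5 + 3 + 7 + 6.5 = 43.5 days.
The Gamma prior is conjugate for the Poisson rate, so λ | data ~ Gamma(3+361, 14+43.5) = Gamma(364, 115/2).
Posterior mean = 364/(115/2) = 728/115; prior mean = 3/14 = 3/14. Difference = 728/115 − 3/14 = 9847/1610.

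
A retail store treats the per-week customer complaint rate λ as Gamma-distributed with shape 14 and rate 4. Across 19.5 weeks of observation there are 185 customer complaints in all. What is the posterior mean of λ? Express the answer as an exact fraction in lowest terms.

Total count 185 over total exposure 19.5 weeks.
By Gamma–Poisson conjugacy, the posterior is Gamma(α + Σx, β + Σt) = Gamma(14 + 185, 4 + 19.5) = Gamma(199, 47/2).
Posterior mean = α'/β' = 199/(47/2) = 398/47.

398/47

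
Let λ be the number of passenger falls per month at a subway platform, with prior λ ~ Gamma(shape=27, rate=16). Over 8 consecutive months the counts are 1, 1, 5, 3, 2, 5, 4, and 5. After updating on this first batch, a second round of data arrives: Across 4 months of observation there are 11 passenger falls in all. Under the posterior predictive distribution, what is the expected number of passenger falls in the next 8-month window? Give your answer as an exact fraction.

128/7

Total count: 1 + 1 + 5 + 3 + 2 + 5 + 4 + 5 = 26.
Total exposure: 8 months.
After the first batch: Gamma(27 + 26, 16 + 8) = Gamma(53, 24).
Total count 11 over total exposure 4 months.
After the second batch: Gamma(53 + 11, 24 + 4) = Gamma(64, 28).
Predictive mean over an 8-month window = T·E[λ|data] = 8·64/28 = 128/7.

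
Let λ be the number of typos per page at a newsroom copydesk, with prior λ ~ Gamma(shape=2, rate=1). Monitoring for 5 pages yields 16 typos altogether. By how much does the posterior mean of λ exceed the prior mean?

1

Total count 16 over total exposure 5 pages.
Gamma(α, β) with Poisson data over total exposure Σt gives posterior Gamma(α+Σx, β+Σt) = Gamma(18, 6).
Posterior mean = 18/6 = 3; prior mean = 2/1 = 2. Difference = 3 − 2 = 1.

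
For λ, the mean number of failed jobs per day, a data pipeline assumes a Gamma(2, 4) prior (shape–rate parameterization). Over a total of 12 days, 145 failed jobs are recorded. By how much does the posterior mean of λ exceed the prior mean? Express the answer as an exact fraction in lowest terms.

139/16

Total count 145 over total exposure 12 days.
Posterior: α' = 2 + 145 = 147, β' = 4 + 12 = 16.
Posterior mean = 147/16 = 147/16; prior mean = 2/4 = 1/2. Difference = 147/16 − 1/2 = 139/16.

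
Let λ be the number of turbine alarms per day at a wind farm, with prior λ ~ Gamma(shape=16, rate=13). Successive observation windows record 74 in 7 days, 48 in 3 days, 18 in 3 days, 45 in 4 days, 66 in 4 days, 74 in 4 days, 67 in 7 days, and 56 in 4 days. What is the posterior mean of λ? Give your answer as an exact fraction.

Total count: 74 + 48 + 18 + 45 + 66 + 74 + 67 + 56 = 448.
Total exposure: 7 + 3 + 3 + 4 + 4 + 4 + 7 + 4 = 36 days.
By Gamma–Poisson conjugacy, the posterior is Gamma(α + Σx, β + Σt) = Gamma(16 + 448, 13 + 36) = Gamma(464, 49).
Posterior mean = α'/β' = 464/49.

464/49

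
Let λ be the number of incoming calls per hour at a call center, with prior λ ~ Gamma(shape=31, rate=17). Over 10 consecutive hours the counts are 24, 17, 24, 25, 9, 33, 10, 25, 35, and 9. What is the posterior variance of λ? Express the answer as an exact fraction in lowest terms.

Total count: 24 + 17 + 24 + 25 + 9 + 33 + 10 + 25 + 35 + 9 = 211.
Total exposure: 10 hours.
The Gamma prior is conjugate for the Poisson rate, so λ | data ~ Gamma(31+211, 17+10) = Gamma(242, 27).
Posterior variance = α'/β'² = 242/729.

242/729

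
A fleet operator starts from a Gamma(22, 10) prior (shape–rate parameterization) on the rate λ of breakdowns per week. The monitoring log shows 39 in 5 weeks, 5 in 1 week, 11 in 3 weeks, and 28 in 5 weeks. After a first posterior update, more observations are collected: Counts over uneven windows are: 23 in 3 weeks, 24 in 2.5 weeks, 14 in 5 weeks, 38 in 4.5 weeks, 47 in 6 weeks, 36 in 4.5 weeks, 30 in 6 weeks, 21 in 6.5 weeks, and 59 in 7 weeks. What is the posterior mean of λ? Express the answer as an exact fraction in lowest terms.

397/69

Total count: 39 + 5 + 11 + 28 = 83.
Total exposure: 5 + 1 + 3 + 5 = 14 weeks.
After the first batch: Gamma(22 + 83, 10 + 14) = Gamma(105, 24).
Total count: 23 + 24 + 14 + 38 + 47 + 36 + 30 + 21 + 59 = 292.
Total exposure: 3 + 2.5 + 5 + 4.5 + 6 + 4.5 + 6 + 6.5 + 7 = 45 weeks.
After the second batch: Gamma(105 + 292, 24 + 45) = Gamma(397, 69).
Posterior mean = α'/β' = 397/69.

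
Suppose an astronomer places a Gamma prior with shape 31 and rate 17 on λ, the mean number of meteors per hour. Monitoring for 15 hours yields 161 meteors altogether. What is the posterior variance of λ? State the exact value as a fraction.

Total count 161 over total exposure 15 hours.
Posterior: α' = 31 + 161 = 192, β' = 17 + 15 = 32.
Posterior variance = α'/β'² = 192/1024 = 3/16.

3/16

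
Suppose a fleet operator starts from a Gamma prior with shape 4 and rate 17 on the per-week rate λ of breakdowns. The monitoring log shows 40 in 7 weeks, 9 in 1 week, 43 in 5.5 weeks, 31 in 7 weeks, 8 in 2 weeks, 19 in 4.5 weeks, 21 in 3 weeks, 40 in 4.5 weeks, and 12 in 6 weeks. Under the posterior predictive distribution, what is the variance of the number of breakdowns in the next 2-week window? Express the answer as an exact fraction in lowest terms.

Total count: 40 + 9 + 43 + 31 + 8 + 19 + 21 + 40 + 12 = 223.
Total exposure: 7 + 1 + 5.5 + 7 + 2 + 4.5 + 3 + 4.5 + 6 = 40.5 weeks.
The Gamma prior is conjugate for the Poisson rate, so λ | data ~ Gamma(4+223, 17+40.5) = Gamma(227, 115/2).
The posterior predictive for a window of length T is Negative Binomial with variance T·α'·(β'+T)/β'² = 2·227·(119/2)/(13225/4) = 108052/13225.

108052/13225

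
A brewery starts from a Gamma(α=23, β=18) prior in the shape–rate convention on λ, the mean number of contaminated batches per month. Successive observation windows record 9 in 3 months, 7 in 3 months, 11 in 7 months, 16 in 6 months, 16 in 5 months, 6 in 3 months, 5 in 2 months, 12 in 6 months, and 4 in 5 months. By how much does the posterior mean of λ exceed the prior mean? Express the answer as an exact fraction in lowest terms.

157/261

Total count: 9 + 7 + 11 + 16 + 16 + 6 + 5 + 12 + 4 = 86.
Total exposure: 3 + 3 + 7 + 6 + 5 + 3 + 2 + 6 + 5 = 40 months.
The Gamma prior is conjugate for the Poisson rate, so λ | data ~ Gamma(23+86, 18+40) = Gamma(109, 58).
Posterior mean = 109/58 = 109/58; prior mean = 23/18 = 23/18. Difference = 109/58 − 23/18 = 157/261.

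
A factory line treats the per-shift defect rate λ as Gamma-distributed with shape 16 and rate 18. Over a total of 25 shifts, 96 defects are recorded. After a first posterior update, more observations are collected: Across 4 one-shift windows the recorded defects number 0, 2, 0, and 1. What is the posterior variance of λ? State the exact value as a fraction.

Total count 96 over total exposure 25 shifts.
After the first batch: Gamma(16 + 96, 18 + 25) = Gamma(112, 43).
Total count: 0 + 2 + 0 + 1 = 3.
Total exposure: 4 shifts.
After the second batch: Gamma(112 + 3, 43 + 4) = Gamma(115, 47).
Posterior variance = α'/β'² = 115/2209.

115/2209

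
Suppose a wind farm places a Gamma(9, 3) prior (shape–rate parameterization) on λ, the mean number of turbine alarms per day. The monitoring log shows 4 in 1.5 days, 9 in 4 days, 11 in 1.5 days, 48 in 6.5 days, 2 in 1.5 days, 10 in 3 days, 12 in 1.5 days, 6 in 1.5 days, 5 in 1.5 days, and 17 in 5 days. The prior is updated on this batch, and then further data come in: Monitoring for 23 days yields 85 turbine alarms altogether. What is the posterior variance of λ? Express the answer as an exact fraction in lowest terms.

Total count: 4 + 9 + 11 + 48 + 2 + 10 + 12 + 6 + 5 + 17 = 124.
Total exposure: 1.5 + 4 + 1.5 + 6.5 + 1.5 + 3 + 1.5 + 1.5 + 1.5 + 5 = 27.5 days.
After the first batch: Gamma(9 + 124, 3 + 27.5) = Gamma(133, 61/2).
Total count 85 over total exposure 23 days.
After the second batch: Gamma(133 + 85, 61/2 + 23) = Gamma(218, 107/2).
Posterior variance = α'/β'² = 218/(11449/4) = 872/11449.

872/11449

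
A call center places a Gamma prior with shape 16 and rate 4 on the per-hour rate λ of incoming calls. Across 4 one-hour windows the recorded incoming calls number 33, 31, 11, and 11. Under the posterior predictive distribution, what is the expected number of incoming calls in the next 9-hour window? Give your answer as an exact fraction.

Total count: 33 + 31 + 11 + 11 = 86.
Total exposure: 4 hours.
Posterior: α' = 16 + 86 = 102, β' = 4 + 4 = 8.
Predictive mean over a 9-hour window = T·E[λ|data] = 9·102/8 = 459/4.

459/4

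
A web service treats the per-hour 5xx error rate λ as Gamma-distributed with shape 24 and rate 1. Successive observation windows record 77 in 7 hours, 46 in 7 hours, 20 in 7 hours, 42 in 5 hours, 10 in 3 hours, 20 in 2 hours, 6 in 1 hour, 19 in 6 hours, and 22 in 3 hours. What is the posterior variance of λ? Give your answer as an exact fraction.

143/882

Total count: 77 + 46 + 20 + 42 + 10 + 20 + 6 + 19 + 22 = 262.
Total exposure: 7 + 7 + 7 + 5 + 3 + 2 + 1 + 6 + 3 = 41 hours.
Gamma(α, β) with Poisson data over total exposure Σt gives posterior Gamma(α+Σx, β+Σt) = Gamma(286, 42).
Posterior variance = α'/β'² = 286/1764 = 143/882.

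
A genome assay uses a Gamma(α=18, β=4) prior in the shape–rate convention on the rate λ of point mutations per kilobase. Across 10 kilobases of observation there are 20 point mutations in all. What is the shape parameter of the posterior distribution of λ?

Total count 20 over total exposure 10 kilobases.
Posterior: α' = 18 + 20 = 38, β' = 4 + 10 = 14.

38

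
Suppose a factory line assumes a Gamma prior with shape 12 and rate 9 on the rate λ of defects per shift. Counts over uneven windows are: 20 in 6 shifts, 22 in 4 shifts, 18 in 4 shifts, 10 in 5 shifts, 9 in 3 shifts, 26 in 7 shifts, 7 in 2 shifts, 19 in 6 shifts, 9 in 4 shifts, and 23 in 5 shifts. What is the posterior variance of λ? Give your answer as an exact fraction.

7/121

Total count: 20 + 22 + 18 + 10 + 9 + 26 + 7 + 19 + 9 + 23 = 163.
Total exposure: 6 + 4 + 4 + 5 + 3 + 7 + 2 + 6 + 4 + 5 = 46 shifts.
Gamma(α, β) with Poisson data over total exposure Σt gives posterior Gamma(α+Σx, β+Σt) = Gamma(175, 55).
Posterior variance = α'/β'² = 175/3025 = 7/121.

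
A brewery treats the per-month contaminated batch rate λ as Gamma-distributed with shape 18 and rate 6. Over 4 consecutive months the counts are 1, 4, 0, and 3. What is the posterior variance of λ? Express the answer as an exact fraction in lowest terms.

Total count: 1 + 4 + 0 + 3 = 8.
Total exposure: 4 months.
Gamma(α, β) with Poisson data over total exposure Σt gives posterior Gamma(α+Σx, β+Σt) = Gamma(26, 10).
Posterior variance = α'/β'² = 26/100 = 13/50.

13/50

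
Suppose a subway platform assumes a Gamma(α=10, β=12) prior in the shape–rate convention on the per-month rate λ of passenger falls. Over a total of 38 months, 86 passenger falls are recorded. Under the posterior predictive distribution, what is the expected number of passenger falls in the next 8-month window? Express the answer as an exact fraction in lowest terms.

Total count 86 over total exposure 38 months.
Conjugate update: add total count to the shape and total exposure to the rate, giving Gamma(96, 50).
Predictive mean over an 8-month window = T·E[λ|data] = 8·96/50 = 384/25.

384/25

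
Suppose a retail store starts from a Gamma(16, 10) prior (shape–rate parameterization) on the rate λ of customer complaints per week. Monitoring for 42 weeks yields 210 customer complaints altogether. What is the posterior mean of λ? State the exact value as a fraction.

Total count 210 over total exposure 42 weeks.
The Gamma prior is conjugate for the Poisson rate, so λ | data ~ Gamma(16+210, 10+42) = Gamma(226, 52).
Posterior mean = α'/β' = 226/52 = 113/26.

113/26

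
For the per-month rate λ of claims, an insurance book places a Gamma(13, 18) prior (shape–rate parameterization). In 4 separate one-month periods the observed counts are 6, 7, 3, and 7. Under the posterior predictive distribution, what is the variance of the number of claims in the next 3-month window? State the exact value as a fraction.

675/121

Total count: 6 + 7 + 3 + 7 = 23.
Total exposure: 4 months.
Posterior: α' = 13 + 23 = 36, β' = 18 + 4 = 22.
The posterior predictive for a window of length T is Negative Binomial with variance T·α'·(β'+T)/β'² = 3·36·25/484 = 675/121.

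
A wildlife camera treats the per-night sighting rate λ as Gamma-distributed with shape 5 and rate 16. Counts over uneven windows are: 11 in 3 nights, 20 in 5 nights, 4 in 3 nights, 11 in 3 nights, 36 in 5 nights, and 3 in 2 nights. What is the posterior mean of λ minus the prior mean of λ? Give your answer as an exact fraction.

1255/592

Total count: 11 + 20 + 4 + 11 + 36 + 3 = 85.
Total exposure: 3 + 5 + 3 + 3 + 5 + 2 = 21 nights.
Posterior: α' = 5 + 85 = 90, β' = 16 + 21 = 37.
Posterior mean = 90/37 = 90/37; prior mean = 5/16 = 5/16. Difference = 90/37 − 5/16 = 1255/592.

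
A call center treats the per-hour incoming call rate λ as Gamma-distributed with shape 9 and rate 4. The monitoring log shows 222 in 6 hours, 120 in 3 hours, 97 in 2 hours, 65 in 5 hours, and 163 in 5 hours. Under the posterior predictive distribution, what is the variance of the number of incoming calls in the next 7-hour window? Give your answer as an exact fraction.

Total count: 222 + 120 + 97 + 65 + 163 = 667.
Total exposure: 6 + 3 + 2 + 5 + 5 = 21 hours.
By Gamma–Poisson conjugacy, the posterior is Gamma(α + Σx, β + Σt) = Gamma(9 + 667, 4 + 21) = Gamma(676, 25).
The posterior predictive for a window of length T is Negative Binomial with variance T·α'·(β'+T)/β'² = 7·676·32/625 = 151424/625.

151424/625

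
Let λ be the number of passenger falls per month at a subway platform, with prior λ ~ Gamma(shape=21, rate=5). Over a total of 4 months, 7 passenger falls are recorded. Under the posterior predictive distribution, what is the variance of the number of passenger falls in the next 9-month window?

Total count 7 over total exposure 4 months.
Conjugate update: add total count to the shape and total exposure to the rate, giving Gamma(28, 9).
The posterior predictive for a window of length T is Negative Binomial with variance T·α'·(β'+T)/β'² = 9·28·18/81 = 56.

56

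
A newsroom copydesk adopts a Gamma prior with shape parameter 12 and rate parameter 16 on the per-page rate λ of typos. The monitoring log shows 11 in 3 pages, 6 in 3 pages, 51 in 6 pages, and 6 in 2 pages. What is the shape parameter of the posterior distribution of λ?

Total count: 11 + 6 + 51 + 6 = 74.
Total exposure: 3 + 3 + 6 + 2 = 14 pages.
The Gamma prior is conjugate for the Poisson rate, so λ | data ~ Gamma(12+74, 16+14) = Gamma(86, 30).

86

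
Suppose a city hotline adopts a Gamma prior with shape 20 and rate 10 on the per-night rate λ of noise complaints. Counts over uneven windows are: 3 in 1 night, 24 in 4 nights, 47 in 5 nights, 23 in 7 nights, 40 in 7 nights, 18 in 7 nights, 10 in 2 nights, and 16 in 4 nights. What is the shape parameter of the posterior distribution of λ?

Total count: 3 + 24 + 47 + 23 + 40 + 18 + 10 + 16 = 181.
Total exposure: 1 + 4 + 5 + 7 + 7 + 7 + 2 + 4 = 37 nights.
Gamma(α, β) with Poisson data over total exposure Σt gives posterior Gamma(α+Σx, β+Σt) = Gamma(201, 47).

201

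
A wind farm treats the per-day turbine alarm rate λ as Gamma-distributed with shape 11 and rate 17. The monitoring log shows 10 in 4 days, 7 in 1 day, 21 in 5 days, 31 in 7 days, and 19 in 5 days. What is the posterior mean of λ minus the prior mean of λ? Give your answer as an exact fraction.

418/221

Total count: 10 + 7 + 21 + 31 + 19 = 88.
Total exposure: 4 + 1 + 5 + 7 + 5 = 22 days.
The Gamma prior is conjugate for the Poisson rate, so λ | data ~ Gamma(11+88, 17+22) = Gamma(99, 39).
Posterior mean = 99/39 = 33/13; prior mean = 11/17 = 11/17. Difference = 33/13 − 11/17 = 418/221.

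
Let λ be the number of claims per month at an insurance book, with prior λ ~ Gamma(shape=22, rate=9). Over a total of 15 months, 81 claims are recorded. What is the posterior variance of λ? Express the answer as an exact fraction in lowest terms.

Total count 81 over total exposure 15 months.
Conjugate update: add total count to the shape and total exposure to the rate, giving Gamma(103, 24).
Posterior variance = α'/β'² = 103/576.

103/576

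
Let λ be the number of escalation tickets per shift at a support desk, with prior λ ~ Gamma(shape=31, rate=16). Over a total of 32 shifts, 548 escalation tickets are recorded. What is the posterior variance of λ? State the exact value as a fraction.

193/768

Total count 548 over total exposure 32 shifts.
Gamma(α, β) with Poisson data over total exposure Σt gives posterior Gamma(α+Σx, β+Σt) = Gamma(579, 48).
Posterior variance = α'/β'² = 579/2304 = 193/768.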